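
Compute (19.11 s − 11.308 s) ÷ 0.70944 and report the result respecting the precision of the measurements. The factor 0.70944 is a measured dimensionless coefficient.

11.0 s

19.11 s − 11.308 s = 7.802 s; the difference is limited to 2 decimal places (3 s.f.).
Carrying full precision, 7.802 ÷ 0.70944 = 10.9974064051… s; 0.70944 has 5 s.f., so the result keeps min(3, 5) = 3 s.f.
Rounded to 3 significant figures: 11.0 s.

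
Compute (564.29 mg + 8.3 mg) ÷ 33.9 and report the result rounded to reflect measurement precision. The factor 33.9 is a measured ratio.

564.29 mg + 8.3 mg = 572.59 mg; the sum is limited to 1 decimal place (4 s.f.).
Carrying full precision, 572.59 ÷ 33.9 = 16.890560472… mg; 33.9 has 3 s.f., so the result keeps min(4, 3) = 3 s.f.
Rounded to 3 significant figures: 16.9 mg.

16.9 mg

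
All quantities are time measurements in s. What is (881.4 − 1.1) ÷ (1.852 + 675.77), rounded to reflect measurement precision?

1.299

881.4 − 1.1 = 880.3, limited to 1 d.p. → 4 s.f.; 1.852 + 675.77 = 677.622, limited to 2 d.p. → 5 s.f.
Carrying full precision, 880.3 ÷ 677.622 = 1.29910185915…; keep min(4, 5) = 4 s.f.
Rounded to 4 significant figures: 1.299.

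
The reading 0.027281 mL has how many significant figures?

5

0.027281: leading zeros are not significant.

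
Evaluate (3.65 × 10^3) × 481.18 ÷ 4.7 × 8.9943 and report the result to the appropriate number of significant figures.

(3.65 × 10^3) × 481.18 ÷ 4.7 × 8.9943 = 3361011.07449…
Multiplication/division keeps the fewest significant figures: 3.65 × 10^3 → 3 s.f., 481.18 → 5 s.f., 4.7 → 2 s.f., 8.9943 → 5 s.f.; limit is 2.
Rounded to 2 significant figures: 3.4 × 10^6.

3.4 × 10^6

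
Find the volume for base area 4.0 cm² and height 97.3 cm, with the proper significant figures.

volume = 4.0 cm² × 97.3 cm = 389.2 cm³.
4.0 has 2 significant figures; 97.3 has 3.
Division/multiplication keeps the fewest: 2 significant figures.
Rounded: 3.9 × 10² cm³.

3.9 × 10² cm³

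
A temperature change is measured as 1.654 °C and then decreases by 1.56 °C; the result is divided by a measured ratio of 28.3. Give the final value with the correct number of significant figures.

1.654 °C − 1.56 °C = 0.094 °C; the difference is limited to 2 decimal places (1 s.f.).
Carrying full precision, 0.094 ÷ 28.3 = 0.00332155477032… °C; 28.3 has 3 s.f., so the result keeps min(1, 3) = 1 s.f.
Rounded to 1 significant figure: 0.003 °C.

0.003 °C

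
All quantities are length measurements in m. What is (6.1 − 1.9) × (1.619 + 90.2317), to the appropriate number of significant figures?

6.1 − 1.9 = 4.2, limited to 1 d.p. → 2 s.f.; 1.619 + 90.2317 = 91.8507, limited to 3 d.p. → 5 s.f.
Carrying full precision, 4.2 × 91.8507 = 385.77294; keep min(2, 5) = 2 s.f.
Rounded to 2 significant figures: 3.9 × 10² m².

3.9 × 10² m²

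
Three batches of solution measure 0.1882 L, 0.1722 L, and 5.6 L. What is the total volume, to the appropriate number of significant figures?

0.1882 L + 0.1722 L + 5.6 L = 5.9604 L.
Addition/subtraction keeps the fewest decimal places: 0.1882 → 4 decimal places, 0.1722 → 4 decimal places, 5.6 → 1 decimal place; limit is 1.
Rounded to 1 decimal place: 6.0 L.

6.0 L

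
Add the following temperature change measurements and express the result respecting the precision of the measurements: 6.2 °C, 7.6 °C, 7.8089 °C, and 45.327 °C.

6.2 °C + 7.6 °C + 7.8089 °C + 45.327 °C = 66.9359 °C.
Addition/subtraction keeps the fewest decimal places: 6.2 → 1 decimal place, 7.6 → 1 decimal place, 7.8089 → 4 decimal places, 45.327 → 3 decimal places; limit is 1.
Rounded to 1 decimal place: 66.9 °C.

66.9 °C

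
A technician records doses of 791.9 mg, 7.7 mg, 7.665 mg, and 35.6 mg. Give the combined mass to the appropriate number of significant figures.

842.9 mg

791.9 mg + 7.7 mg + 7.665 mg + 35.6 mg = 842.865 mg.
Addition/subtraction keeps the fewest decimal places: 791.9 → 1 decimal place, 7.7 → 1 decimal place, 7.665 → 3 decimal places, 35.6 → 1 decimal place; limit is 1.
Rounded to 1 decimal place: 842.9 mg.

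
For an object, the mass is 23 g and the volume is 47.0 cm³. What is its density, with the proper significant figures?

density = 23 g ÷ 47.0 cm³ = 0.489361702128… g/cm³.
23 has 2 significant figures; 47.0 has 3.
Division/multiplication keeps the fewest: 2 significant figures.
Rounded: 0.49 g/cm³.

0.49 g/cm³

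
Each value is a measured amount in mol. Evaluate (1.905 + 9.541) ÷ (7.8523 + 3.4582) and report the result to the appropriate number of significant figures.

1.905 + 9.541 = 11.446, limited to 3 d.p. → 5 s.f.; 7.8523 + 3.4582 = 11.3105, limited to 4 d.p. → 6 s.f.
Carrying full precision, 11.446 ÷ 11.3105 = 1.01198001857…; keep min(5, 6) = 5 s.f.
Rounded to 5 significant figures: 1.0120.

1.0120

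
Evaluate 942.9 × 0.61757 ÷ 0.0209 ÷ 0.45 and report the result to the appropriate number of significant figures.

6.2 × 10⁴

942.9 × 0.61757 ÷ 0.0209 ÷ 0.45 = 61914.5936204…
Multiplication/division keeps the fewest significant figures: 942.9 → 4 s.f., 0.61757 → 5 s.f., 0.0209 → 3 s.f., 0.45 → 2 s.f.; limit is 2.
Rounded to 2 significant figures: 6.2 × 10⁴.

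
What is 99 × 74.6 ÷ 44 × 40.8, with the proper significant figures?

99 × 74.6 ÷ 44 × 40.8 = 6848.28
Multiplication/division keeps the fewest significant figures: 99 → 2 s.f., 74.6 → 3 s.f., 44 → 2 s.f., 40.8 → 3 s.f.; limit is 2.
Rounded to 2 significant figures: 6.8 × 10³.

6.8 × 10³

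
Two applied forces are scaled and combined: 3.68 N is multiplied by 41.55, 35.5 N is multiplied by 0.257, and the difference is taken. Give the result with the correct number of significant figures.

3.68 × 41.55 = 152.904 → 153 N (3 s.f., last digit at the 10^0 place).
35.5 × 0.257 = 9.1235 → 9.12 N (3 s.f., last digit at the 10^-2 place).
Difference: 143.7805 N; keep the coarser place, 10^0.
Result: 144 N.

144 N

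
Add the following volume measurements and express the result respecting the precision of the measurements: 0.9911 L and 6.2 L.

7.2 L

0.9911 L + 6.2 L = 7.1911 L.
Addition/subtraction keeps the fewest decimal places: 0.9911 → 4 decimal places, 6.2 → 1 decimal place; limit is 1.
Rounded to 1 decimal place: 7.2 L.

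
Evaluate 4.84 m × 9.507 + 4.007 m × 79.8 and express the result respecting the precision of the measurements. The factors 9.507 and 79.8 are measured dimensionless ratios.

3.66 × 10^2 m

4.84 × 9.507 = 46.01388 → 46.0 m (3 s.f., last digit at the 10^-1 place).
4.007 × 79.8 = 319.7586 → 3.20 × 10^2 m (3 s.f., last digit at the 10^0 place).
Sum: 365.77248 m; keep the coarser place, 10^0.
Result: 3.66 × 10^2 m.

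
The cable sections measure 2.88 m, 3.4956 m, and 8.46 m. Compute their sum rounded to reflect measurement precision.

2.88 m + 3.4956 m + 8.46 m = 14.8356 m.
Addition/subtraction keeps the fewest decimal places: 2.88 → 2 decimal places, 3.4956 → 4 decimal places, 8.46 → 2 decimal places; limit is 2.
Rounded to 2 decimal places: 14.84 m.

14.84 m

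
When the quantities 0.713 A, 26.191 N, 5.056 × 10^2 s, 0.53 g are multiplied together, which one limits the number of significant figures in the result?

0.53 g

0.713 A → 3 s.f.; 26.191 N → 5 s.f.; 5.056 × 10^2 s → 4 s.f.; 0.53 g → 2 s.f.
The fewest is 2 significant figures, from 0.53 g.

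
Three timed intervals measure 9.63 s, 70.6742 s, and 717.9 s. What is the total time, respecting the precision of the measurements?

798.2 s

9.63 s + 70.6742 s + 717.9 s = 798.2042 s.
Addition/subtraction keeps the fewest decimal places: 9.63 → 2 decimal places, 70.6742 → 4 decimal places, 717.9 → 1 decimal place; limit is 1.
Rounded to 1 decimal place: 798.2 s.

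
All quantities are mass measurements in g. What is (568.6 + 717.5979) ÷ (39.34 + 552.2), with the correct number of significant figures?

568.6 + 717.5979 = 1286.1979, limited to 1 d.p. → 5 s.f.; 39.34 + 552.2 = 591.54, limited to 1 d.p. → 4 s.f.
Carrying full precision, 1286.1979 ÷ 591.54 = 2.17432109409…; keep min(5, 4) = 4 s.f.
Rounded to 4 significant figures: 2.174.

2.174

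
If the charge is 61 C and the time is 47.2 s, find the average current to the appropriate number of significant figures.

average current = 61 C ÷ 47.2 s = 1.29237288136… A.
61 has 2 significant figures; 47.2 has 3.
Division/multiplication keeps the fewest: 2 significant figures.
Rounded: 1.3 A.

1.3 A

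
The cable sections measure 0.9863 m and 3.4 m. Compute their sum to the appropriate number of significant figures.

0.9863 m + 3.4 m = 4.3863 m.
Addition/subtraction keeps the fewest decimal places: 0.9863 → 4 decimal places, 3.4 → 1 decimal place; limit is 1.
Rounded to 1 decimal place: 4.4 m.

4.4 m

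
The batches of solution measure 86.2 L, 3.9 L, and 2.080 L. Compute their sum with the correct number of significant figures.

92.2 L

86.2 L + 3.9 L + 2.080 L = 92.180 L.
Addition/subtraction keeps the fewest decimal places: 86.2 → 1 decimal place, 3.9 → 1 decimal place, 2.080 → 3 decimal places; limit is 1.
Rounded to 1 decimal place: 92.2 L.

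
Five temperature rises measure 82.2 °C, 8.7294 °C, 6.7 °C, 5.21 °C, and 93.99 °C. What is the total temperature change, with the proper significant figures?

196.8 °C

82.2 °C + 8.7294 °C + 6.7 °C + 5.21 °C + 93.99 °C = 196.8294 °C.
Addition/subtraction keeps the fewest decimal places: 82.2 → 1 decimal place, 8.7294 → 4 decimal places, 6.7 → 1 decimal place, 5.21 → 2 decimal places, 93.99 → 2 decimal places; limit is 1.
Rounded to 1 decimal place: 196.8 °C.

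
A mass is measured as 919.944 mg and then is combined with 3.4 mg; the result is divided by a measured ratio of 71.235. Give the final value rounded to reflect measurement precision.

12.96 mg

919.944 mg + 3.4 mg = 923.344 mg; the sum is limited to 1 decimal place (4 s.f.).
Carrying full precision, 923.344 ÷ 71.235 = 12.9619428652… mg; 71.235 has 5 s.f., so the result keeps min(4, 5) = 4 s.f.
Rounded to 4 significant figures: 12.96 mg.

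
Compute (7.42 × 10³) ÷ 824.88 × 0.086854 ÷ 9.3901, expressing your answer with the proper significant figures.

8.32 × 10⁻²

(7.42 × 10³) ÷ 824.88 × 0.086854 ÷ 9.3901 = 0.0832018031615…
Multiplication/division keeps the fewest significant figures: 7.42 × 10³ → 3 s.f., 824.88 → 5 s.f., 0.086854 → 5 s.f., 9.3901 → 5 s.f.; limit is 3.
Rounded to 3 significant figures: 8.32 × 10⁻².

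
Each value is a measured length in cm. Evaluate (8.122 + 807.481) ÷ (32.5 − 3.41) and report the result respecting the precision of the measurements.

8.122 + 807.481 = 815.603, limited to 3 d.p. → 6 s.f.; 32.5 − 3.41 = 29.09, limited to 1 d.p. → 3 s.f.
Carrying full precision, 815.603 ÷ 29.09 = 28.0372292884…; keep min(6, 3) = 3 s.f.
Rounded to 3 significant figures: 28.0.

28.0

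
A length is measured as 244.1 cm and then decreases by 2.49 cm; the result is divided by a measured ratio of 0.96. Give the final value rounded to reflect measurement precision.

244.1 cm − 2.49 cm = 241.61 cm; the difference is limited to 1 decimal place (4 s.f.).
Carrying full precision, 241.61 ÷ 0.96 = 251.677083333… cm; 0.96 has 2 s.f., so the result keeps min(4, 2) = 2 s.f.
Rounded to 2 significant figures: 2.5 × 10² cm.

2.5 × 10² cm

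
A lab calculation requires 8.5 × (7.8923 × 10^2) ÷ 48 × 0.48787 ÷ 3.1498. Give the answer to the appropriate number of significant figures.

22

8.5 × (7.8923 × 10^2) ÷ 48 × 0.48787 ÷ 3.1498 = 21.6472338247…
Multiplication/division keeps the fewest significant figures: 8.5 → 2 s.f., 7.8923 × 10^2 → 5 s.f., 48 → 2 s.f., 0.48787 → 5 s.f., 3.1498 → 5 s.f.; limit is 2.
Rounded to 2 significant figures: 22.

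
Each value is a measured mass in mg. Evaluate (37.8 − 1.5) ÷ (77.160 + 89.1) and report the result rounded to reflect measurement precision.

37.8 − 1.5 = 36.3, limited to 1 d.p. → 3 s.f.; 77.160 + 89.1 = 166.260, limited to 1 d.p. → 4 s.f.
Carrying full precision, 36.3 ÷ 166.260 = 0.218332731866…; keep min(3, 4) = 3 s.f.
Rounded to 3 significant figures: 0.218.

0.218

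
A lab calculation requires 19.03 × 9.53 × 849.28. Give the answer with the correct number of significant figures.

19.03 × 9.53 × 849.28 = 154021.938752
Multiplication/division keeps the fewest significant figures: 19.03 → 4 s.f., 9.53 → 3 s.f., 849.28 → 5 s.f.; limit is 3.
Rounded to 3 significant figures: 1.54 × 10^5.

1.54 × 10^5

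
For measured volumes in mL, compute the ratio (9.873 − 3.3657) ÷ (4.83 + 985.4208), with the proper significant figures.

9.873 − 3.3657 = 6.5073, limited to 3 d.p. → 4 s.f.; 4.83 + 985.4208 = 990.2508, limited to 2 d.p. → 5 s.f.
Carrying full precision, 6.5073 ÷ 990.2508 = 0.00657136555709…; keep min(4, 5) = 4 s.f.
Rounded to 4 significant figures: 0.006571.

0.006571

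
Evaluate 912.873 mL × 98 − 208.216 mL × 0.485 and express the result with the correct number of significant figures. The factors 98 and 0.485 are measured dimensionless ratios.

8.9 × 10^4 mL

912.873 × 98 = 89461.554 → 8.9 × 10^4 mL (2 s.f., last digit at the 10^3 place).
208.216 × 0.485 = 100.98476 → 1.01 × 10^2 mL (3 s.f., last digit at the 10^0 place).
Difference: 89360.56924 mL; keep the coarser place, 10^3.
Result: 8.9 × 10^4 mL.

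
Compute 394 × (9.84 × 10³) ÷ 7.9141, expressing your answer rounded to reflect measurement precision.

394 × (9.84 × 10³) ÷ 7.9141 = 489880.087439…
Multiplication/division keeps the fewest significant figures: 394 → 3 s.f., 9.84 × 10³ → 3 s.f., 7.9141 → 5 s.f.; limit is 3.
Rounded to 3 significant figures: 4.90 × 10⁵.

4.90 × 10⁵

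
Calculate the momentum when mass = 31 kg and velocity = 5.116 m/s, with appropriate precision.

momentum = 31 kg × 5.116 m/s = 158.596 kg·m/s.
31 has 2 significant figures; 5.116 has 4.
Division/multiplication keeps the fewest: 2 significant figures.
Rounded: 1.6 × 10^2 kg·m/s.

1.6 × 10^2 kg·m/s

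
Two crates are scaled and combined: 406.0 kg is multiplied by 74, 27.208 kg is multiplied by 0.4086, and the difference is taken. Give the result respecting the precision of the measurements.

406.0 × 74 = 30044 → 3.0 × 10^4 kg (2 s.f., last digit at the 10^3 place).
27.208 × 0.4086 = 11.1171888 → 11.12 kg (4 s.f., last digit at the 10^-2 place).
Difference: 30032.8828112 kg; keep the coarser place, 10^3.
Result: 3.0 × 10^4 kg.

3.0 × 10^4 kg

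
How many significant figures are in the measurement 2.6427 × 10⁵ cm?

5

2.6427 × 10⁵: in scientific notation every digit of the coefficient is significant.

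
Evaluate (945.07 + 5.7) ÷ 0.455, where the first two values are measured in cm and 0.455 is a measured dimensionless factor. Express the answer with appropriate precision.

945.07 cm + 5.7 cm = 950.77 cm; the sum is limited to 1 decimal place (4 s.f.).
Carrying full precision, 950.77 ÷ 0.455 = 2089.6043956… cm; 0.455 has 3 s.f., so the result keeps min(4, 3) = 3 s.f.
Rounded to 3 significant figures: 2.09 × 10^3 cm.

2.09 × 10^3 cm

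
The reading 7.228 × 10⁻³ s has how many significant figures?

7.228 × 10⁻³: in scientific notation every digit of the coefficient is significant.

4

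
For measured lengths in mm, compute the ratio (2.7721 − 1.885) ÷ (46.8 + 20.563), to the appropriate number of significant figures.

0.0132

2.7721 − 1.885 = 0.8871, limited to 3 d.p. → 3 s.f.; 46.8 + 20.563 = 67.363, limited to 1 d.p. → 3 s.f.
Carrying full precision, 0.8871 ÷ 67.363 = 0.013168950314…; keep min(3, 3) = 3 s.f.
Rounded to 3 significant figures: 0.0132.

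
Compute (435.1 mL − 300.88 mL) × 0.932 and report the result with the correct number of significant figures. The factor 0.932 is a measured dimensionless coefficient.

435.1 mL − 300.88 mL = 134.22 mL; the difference is limited to 1 decimal place (4 s.f.).
Carrying full precision, 134.22 × 0.932 = 125.09304 mL; 0.932 has 3 s.f., so the result keeps min(4, 3) = 3 s.f.
Rounded to 3 significant figures: 125 mL.

125 mL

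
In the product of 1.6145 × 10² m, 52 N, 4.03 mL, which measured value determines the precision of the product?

52 N

1.6145 × 10² m → 5 s.f.; 52 N → 2 s.f.; 4.03 mL → 3 s.f.
The fewest is 2 significant figures, from 52 N.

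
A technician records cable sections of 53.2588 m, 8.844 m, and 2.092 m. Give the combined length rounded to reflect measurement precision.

53.2588 m + 8.844 m + 2.092 m = 64.1948 m.
Addition/subtraction keeps the fewest decimal places: 53.2588 → 4 decimal places, 8.844 → 3 decimal places, 2.092 → 3 decimal places; limit is 3.
Rounded to 3 decimal places: 64.195 m.

64.195 m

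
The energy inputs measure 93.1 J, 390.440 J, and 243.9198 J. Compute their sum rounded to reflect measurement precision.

7.275 × 10^2 J

93.1 J + 390.440 J + 243.9198 J = 727.4598 J.
Addition/subtraction keeps the fewest decimal places: 93.1 → 1 decimal place, 390.440 → 3 decimal places, 243.9198 → 4 decimal places; limit is 1.
Rounded to 1 decimal place: 7.275 × 10^2 J.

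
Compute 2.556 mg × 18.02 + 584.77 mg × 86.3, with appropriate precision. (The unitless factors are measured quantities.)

2.556 × 18.02 = 46.05912 → 46.06 mg (4 s.f., last digit at the 10^-2 place).
584.77 × 86.3 = 50465.651 → 5.05 × 10⁴ mg (3 s.f., last digit at the 10^2 place).
Sum: 50511.71012 mg; keep the coarser place, 10^2.
Result: 5.05 × 10⁴ mg.

5.05 × 10⁴ mg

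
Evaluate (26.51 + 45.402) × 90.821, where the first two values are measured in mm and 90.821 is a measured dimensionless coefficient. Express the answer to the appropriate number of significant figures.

6531 mm

26.51 mm + 45.402 mm = 71.912 mm; the sum is limited to 2 decimal places (4 s.f.).
Carrying full precision, 71.912 × 90.821 = 6531.119752 mm; 90.821 has 5 s.f., so the result keeps min(4, 5) = 4 s.f.
Rounded to 4 significant figures: 6531 mm.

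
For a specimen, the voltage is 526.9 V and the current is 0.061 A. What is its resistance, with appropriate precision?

resistance = 526.9 V ÷ 0.061 A = 8637.70491803… Ω.
526.9 has 4 significant figures; 0.061 has 2.
Division/multiplication keeps the fewest: 2 significant figures.
Rounded: 8.6 × 10³ Ω.

8.6 × 10³ Ω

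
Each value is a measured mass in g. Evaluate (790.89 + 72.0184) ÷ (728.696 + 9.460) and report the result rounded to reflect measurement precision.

790.89 + 72.0184 = 862.9084, limited to 2 d.p. → 5 s.f.; 728.696 + 9.460 = 738.156, limited to 3 d.p. → 6 s.f.
Carrying full precision, 862.9084 ÷ 738.156 = 1.16900546768…; keep min(5, 6) = 5 s.f.
Rounded to 5 significant figures: 1.1690.

1.1690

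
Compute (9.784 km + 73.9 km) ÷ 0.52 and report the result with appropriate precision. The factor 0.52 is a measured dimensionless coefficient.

9.784 km + 73.9 km = 83.684 km; the sum is limited to 1 decimal place (3 s.f.).
Carrying full precision, 83.684 ÷ 0.52 = 160.930769231… km; 0.52 has 2 s.f., so the result keeps min(3, 2) = 2 s.f.
Rounded to 2 significant figures: 1.6 × 10² km.

1.6 × 10² km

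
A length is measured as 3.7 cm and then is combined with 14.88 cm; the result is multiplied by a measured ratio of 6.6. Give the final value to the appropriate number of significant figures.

3.7 cm + 14.88 cm = 18.58 cm; the sum is limited to 1 decimal place (3 s.f.).
Carrying full precision, 18.58 × 6.6 = 122.628 cm; 6.6 has 2 s.f., so the result keeps min(3, 2) = 2 s.f.
Rounded to 2 significant figures: 1.2 × 10² cm.

1.2 × 10² cm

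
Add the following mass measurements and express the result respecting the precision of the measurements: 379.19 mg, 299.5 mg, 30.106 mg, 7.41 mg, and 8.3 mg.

379.19 mg + 299.5 mg + 30.106 mg + 7.41 mg + 8.3 mg = 724.506 mg.
Addition/subtraction keeps the fewest decimal places: 379.19 → 2 decimal places, 299.5 → 1 decimal place, 30.106 → 3 decimal places, 7.41 → 2 decimal places, 8.3 → 1 decimal place; limit is 1.
Rounded to 1 decimal place: 724.5 mg.

724.5 mg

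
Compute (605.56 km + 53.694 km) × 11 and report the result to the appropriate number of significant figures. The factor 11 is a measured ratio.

7.3 × 10^3 km

605.56 km + 53.694 km = 659.254 km; the sum is limited to 2 decimal places (5 s.f.).
Carrying full precision, 659.254 × 11 = 7251.794 km; 11 has 2 s.f., so the result keeps min(5, 2) = 2 s.f.
Rounded to 2 significant figures: 7.3 × 10^3 km.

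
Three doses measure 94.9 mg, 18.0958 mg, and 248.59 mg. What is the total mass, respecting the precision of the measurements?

361.6 mg

94.9 mg + 18.0958 mg + 248.59 mg = 361.5858 mg.
Addition/subtraction keeps the fewest decimal places: 94.9 → 1 decimal place, 18.0958 → 4 decimal places, 248.59 → 2 decimal places; limit is 1.
Rounded to 1 decimal place: 361.6 mg.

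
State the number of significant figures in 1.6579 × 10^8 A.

5

1.6579 × 10^8: in scientific notation every digit of the coefficient is significant.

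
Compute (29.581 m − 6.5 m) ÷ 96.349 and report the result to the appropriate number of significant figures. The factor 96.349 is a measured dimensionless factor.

29.581 m − 6.5 m = 23.081 m; the difference is limited to 1 decimal place (3 s.f.).
Carrying full precision, 23.081 ÷ 96.349 = 0.239556196743… m; 96.349 has 5 s.f., so the result keeps min(3, 5) = 3 s.f.
Rounded to 3 significant figures: 0.240 m.

0.240 m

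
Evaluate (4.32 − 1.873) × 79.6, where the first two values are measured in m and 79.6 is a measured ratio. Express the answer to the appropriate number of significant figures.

195 m

4.32 m − 1.873 m = 2.447 m; the difference is limited to 2 decimal places (3 s.f.).
Carrying full precision, 2.447 × 79.6 = 194.7812 m; 79.6 has 3 s.f., so the result keeps min(3, 3) = 3 s.f.
Rounded to 3 significant figures: 195 m.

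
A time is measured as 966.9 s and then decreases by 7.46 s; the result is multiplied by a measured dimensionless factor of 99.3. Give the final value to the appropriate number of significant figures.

966.9 s − 7.46 s = 959.44 s; the difference is limited to 1 decimal place (4 s.f.).
Carrying full precision, 959.44 × 99.3 = 95272.392 s; 99.3 has 3 s.f., so the result keeps min(4, 3) = 3 s.f.
Rounded to 3 significant figures: 9.53 × 10^4 s.

9.53 × 10^4 s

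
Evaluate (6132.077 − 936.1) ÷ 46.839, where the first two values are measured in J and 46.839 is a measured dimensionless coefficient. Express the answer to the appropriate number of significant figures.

110.93 J

6132.077 J − 936.1 J = 5195.977 J; the difference is limited to 1 decimal place (5 s.f.).
Carrying full precision, 5195.977 ÷ 46.839 = 110.932705651… J; 46.839 has 5 s.f., so the result keeps min(5, 5) = 5 s.f.
Rounded to 5 significant figures: 110.93 J.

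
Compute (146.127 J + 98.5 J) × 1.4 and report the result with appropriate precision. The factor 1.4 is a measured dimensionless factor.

146.127 J + 98.5 J = 244.627 J; the sum is limited to 1 decimal place (4 s.f.).
Carrying full precision, 244.627 × 1.4 = 342.4778 J; 1.4 has 2 s.f., so the result keeps min(4, 2) = 2 s.f.
Rounded to 2 significant figures: 3.4 × 10^2 J.

3.4 × 10^2 J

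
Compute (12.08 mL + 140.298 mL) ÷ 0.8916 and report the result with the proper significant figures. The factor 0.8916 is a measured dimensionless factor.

12.08 mL + 140.298 mL = 152.378 mL; the sum is limited to 2 decimal places (5 s.f.).
Carrying full precision, 152.378 ÷ 0.8916 = 170.903992822… mL; 0.8916 has 4 s.f., so the result keeps min(5, 4) = 4 s.f.
Rounded to 4 significant figures: 170.9 mL.

170.9 mL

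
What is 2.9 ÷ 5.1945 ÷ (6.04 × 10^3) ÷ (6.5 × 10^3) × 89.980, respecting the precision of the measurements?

2.9 ÷ 5.1945 ÷ (6.04 × 10^3) ÷ (6.5 × 10^3) × 89.980 = 0.00000127952843261…
Multiplication/division keeps the fewest significant figures: 2.9 → 2 s.f., 5.1945 → 5 s.f., 6.04 × 10^3 → 3 s.f., 6.5 × 10^3 → 2 s.f., 89.980 → 5 s.f.; limit is 2.
Rounded to 2 significant figures: 1.3 × 10^-6.

1.3 × 10^-6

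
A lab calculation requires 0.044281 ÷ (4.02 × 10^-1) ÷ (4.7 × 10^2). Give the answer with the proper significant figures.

0.044281 ÷ (4.02 × 10^-1) ÷ (4.7 × 10^2) = 0.000234365407008…
Multiplication/division keeps the fewest significant figures: 0.044281 → 5 s.f., 4.02 × 10^-1 → 3 s.f., 4.7 × 10^2 → 2 s.f.; limit is 2.
Rounded to 2 significant figures: 2.3 × 10^-4.

2.3 × 10^-4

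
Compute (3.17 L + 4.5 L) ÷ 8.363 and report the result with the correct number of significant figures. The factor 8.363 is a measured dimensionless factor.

0.92 L

3.17 L + 4.5 L = 7.67 L; the sum is limited to 1 decimal place (2 s.f.).
Carrying full precision, 7.67 ÷ 8.363 = 0.917134999402… L; 8.363 has 4 s.f., so the result keeps min(2, 4) = 2 s.f.
Rounded to 2 significant figures: 0.92 L.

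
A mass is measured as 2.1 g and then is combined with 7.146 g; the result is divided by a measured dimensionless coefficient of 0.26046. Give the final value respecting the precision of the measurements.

2.1 g + 7.146 g = 9.246 g; the sum is limited to 1 decimal place (2 s.f.).
Carrying full precision, 9.246 ÷ 0.26046 = 35.4987330108… g; 0.26046 has 5 s.f., so the result keeps min(2, 5) = 2 s.f.
Rounded to 2 significant figures: 35 g.

35 g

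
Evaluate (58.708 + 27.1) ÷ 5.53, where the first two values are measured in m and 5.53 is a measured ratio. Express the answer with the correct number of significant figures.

58.708 m + 27.1 m = 85.808 m; the sum is limited to 1 decimal place (3 s.f.).
Carrying full precision, 85.808 ÷ 5.53 = 15.5168173599… m; 5.53 has 3 s.f., so the result keeps min(3, 3) = 3 s.f.
Rounded to 3 significant figures: 15.5 m.

15.5 m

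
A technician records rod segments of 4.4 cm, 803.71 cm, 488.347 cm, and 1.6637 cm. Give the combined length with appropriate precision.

1298.1 cm

4.4 cm + 803.71 cm + 488.347 cm + 1.6637 cm = 1298.1207 cm.
Addition/subtraction keeps the fewest decimal places: 4.4 → 1 decimal place, 803.71 → 2 decimal places, 488.347 → 3 decimal places, 1.6637 → 4 decimal places; limit is 1.
Rounded to 1 decimal place: 1298.1 cm.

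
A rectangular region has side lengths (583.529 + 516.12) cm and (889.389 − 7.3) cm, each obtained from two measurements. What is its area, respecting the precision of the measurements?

583.529 + 516.12 = 1099.649, limited to 2 d.p. → 6 s.f.; 889.389 − 7.3 = 882.089, limited to 1 d.p. → 4 s.f.
Carrying full precision, 1099.649 × 882.089 = 969988.286761; keep min(6, 4) = 4 s.f.
Rounded to 4 significant figures: 9.700 × 10⁵ cm².

9.700 × 10⁵ cm²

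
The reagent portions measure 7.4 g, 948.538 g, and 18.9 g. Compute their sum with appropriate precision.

974.8 g

7.4 g + 948.538 g + 18.9 g = 974.838 g.
Addition/subtraction keeps the fewest decimal places: 7.4 → 1 decimal place, 948.538 → 3 decimal places, 18.9 → 1 decimal place; limit is 1.
Rounded to 1 decimal place: 974.8 g.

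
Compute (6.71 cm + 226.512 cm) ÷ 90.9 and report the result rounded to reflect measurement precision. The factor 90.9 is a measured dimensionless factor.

2.57 cm

6.71 cm + 226.512 cm = 233.222 cm; the sum is limited to 2 decimal places (5 s.f.).
Carrying full precision, 233.222 ÷ 90.9 = 2.56569856986… cm; 90.9 has 3 s.f., so the result keeps min(5, 3) = 3 s.f.
Rounded to 3 significant figures: 2.57 cm.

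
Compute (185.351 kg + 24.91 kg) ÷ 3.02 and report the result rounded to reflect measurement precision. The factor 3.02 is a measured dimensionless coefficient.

69.6 kg

185.351 kg + 24.91 kg = 210.261 kg; the sum is limited to 2 decimal places (5 s.f.).
Carrying full precision, 210.261 ÷ 3.02 = 69.6228476821… kg; 3.02 has 3 s.f., so the result keeps min(5, 3) = 3 s.f.
Rounded to 3 significant figures: 69.6 kg.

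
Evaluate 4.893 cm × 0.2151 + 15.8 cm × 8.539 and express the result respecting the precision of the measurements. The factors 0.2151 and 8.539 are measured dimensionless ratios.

4.893 × 0.2151 = 1.0524843 → 1.052 cm (4 s.f., last digit at the 10^-3 place).
15.8 × 8.539 = 134.9162 → 135 cm (3 s.f., last digit at the 10^0 place).
Sum: 135.9686843 cm; keep the coarser place, 10^0.
Result: 136 cm.

136 cm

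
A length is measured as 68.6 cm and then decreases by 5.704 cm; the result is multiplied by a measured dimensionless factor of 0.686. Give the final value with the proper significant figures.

43.1 cm

68.6 cm − 5.704 cm = 62.896 cm; the difference is limited to 1 decimal place (3 s.f.).
Carrying full precision, 62.896 × 0.686 = 43.146656 cm; 0.686 has 3 s.f., so the result keeps min(3, 3) = 3 s.f.
Rounded to 3 significant figures: 43.1 cm.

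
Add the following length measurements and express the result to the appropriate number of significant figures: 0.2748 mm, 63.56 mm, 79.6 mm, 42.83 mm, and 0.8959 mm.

187.2 mm

0.2748 mm + 63.56 mm + 79.6 mm + 42.83 mm + 0.8959 mm = 187.1607 mm.
Addition/subtraction keeps the fewest decimal places: 0.2748 → 4 decimal places, 63.56 → 2 decimal places, 79.6 → 1 decimal place, 42.83 → 2 decimal places, 0.8959 → 4 decimal places; limit is 1.
Rounded to 1 decimal place: 187.2 mm.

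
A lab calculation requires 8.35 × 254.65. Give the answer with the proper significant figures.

2.13 × 10^3

8.35 × 254.65 = 2126.3275
Multiplication/division keeps the fewest significant figures: 8.35 → 3 s.f., 254.65 → 5 s.f.; limit is 3.
Rounded to 3 significant figures: 2.13 × 10^3.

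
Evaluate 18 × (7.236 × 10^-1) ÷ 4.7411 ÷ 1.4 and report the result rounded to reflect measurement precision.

2.0

18 × (7.236 × 10^-1) ÷ 4.7411 ÷ 1.4 = 1.96229325925…
Multiplication/division keeps the fewest significant figures: 18 → 2 s.f., 7.236 × 10^-1 → 4 s.f., 4.7411 → 5 s.f., 1.4 → 2 s.f.; limit is 2.
Rounded to 2 significant figures: 2.0.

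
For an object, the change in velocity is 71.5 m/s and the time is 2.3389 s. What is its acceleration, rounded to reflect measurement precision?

30.6 m/s²

acceleration = 71.5 m/s ÷ 2.3389 s = 30.5699260336… m/s².
71.5 has 3 significant figures; 2.3389 has 5.
Division/multiplication keeps the fewest: 3 significant figures.
Rounded: 30.6 m/s².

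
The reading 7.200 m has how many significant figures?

4

7.200: trailing zeros after a decimal point are significant.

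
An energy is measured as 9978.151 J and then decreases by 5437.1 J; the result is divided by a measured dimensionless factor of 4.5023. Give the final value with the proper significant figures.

1008.6 J

9978.151 J − 5437.1 J = 4541.051 J; the difference is limited to 1 decimal place (5 s.f.).
Carrying full precision, 4541.051 ÷ 4.5023 = 1008.60693423… J; 4.5023 has 5 s.f., so the result keeps min(5, 5) = 5 s.f.
Rounded to 5 significant figures: 1008.6 J.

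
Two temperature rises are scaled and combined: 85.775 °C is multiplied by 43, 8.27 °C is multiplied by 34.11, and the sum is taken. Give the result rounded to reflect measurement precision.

4.0 × 10^3 °C

85.775 × 43 = 3688.325 → 3.7 × 10^3 °C (2 s.f., last digit at the 10^2 place).
8.27 × 34.11 = 282.0897 → 282 °C (3 s.f., last digit at the 10^0 place).
Sum: 3970.4147 °C; keep the coarser place, 10^2.
Result: 4.0 × 10^3 °C.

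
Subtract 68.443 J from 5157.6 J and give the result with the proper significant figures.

5089.2 J

5157.6 J − 68.443 J = 5089.157 J.
Addition/subtraction keeps the fewest decimal places: 5157.6 → 1 decimal place, 68.443 → 3 decimal places; limit is 1.
Rounded to 1 decimal place: 5089.2 J.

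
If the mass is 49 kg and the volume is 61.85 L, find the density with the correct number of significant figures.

0.79 kg/L

density = 49 kg ÷ 61.85 L = 0.792239288601… kg/L.
49 has 2 significant figures; 61.85 has 4.
Division/multiplication keeps the fewest: 2 significant figures.
Rounded: 0.79 kg/L.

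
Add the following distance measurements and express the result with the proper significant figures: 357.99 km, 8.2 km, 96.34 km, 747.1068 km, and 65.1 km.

1274.7 km

357.99 km + 8.2 km + 96.34 km + 747.1068 km + 65.1 km = 1274.7368 km.
Addition/subtraction keeps the fewest decimal places: 357.99 → 2 decimal places, 8.2 → 1 decimal place, 96.34 → 2 decimal places, 747.1068 → 4 decimal places, 65.1 → 1 decimal place; limit is 1.
Rounded to 1 decimal place: 1274.7 km.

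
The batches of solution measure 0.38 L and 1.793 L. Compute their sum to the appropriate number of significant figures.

2.17 L

0.38 L + 1.793 L = 2.173 L.
Addition/subtraction keeps the fewest decimal places: 0.38 → 2 decimal places, 1.793 → 3 decimal places; limit is 2.
Rounded to 2 decimal places: 2.17 L.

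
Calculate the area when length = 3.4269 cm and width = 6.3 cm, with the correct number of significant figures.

22 cm²

area = 3.4269 cm × 6.3 cm = 21.58947 cm².
3.4269 has 5 significant figures; 6.3 has 2.
Division/multiplication keeps the fewest: 2 significant figures.
Rounded: 22 cm².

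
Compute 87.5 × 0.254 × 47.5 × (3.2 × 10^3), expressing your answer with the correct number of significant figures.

3.4 × 10^6

87.5 × 0.254 × 47.5 × (3.2 × 10^3) = 3378200
Multiplication/division keeps the fewest significant figures: 87.5 → 3 s.f., 0.254 → 3 s.f., 47.5 → 3 s.f., 3.2 × 10^3 → 2 s.f.; limit is 2.
Rounded to 2 significant figures: 3.4 × 10^6.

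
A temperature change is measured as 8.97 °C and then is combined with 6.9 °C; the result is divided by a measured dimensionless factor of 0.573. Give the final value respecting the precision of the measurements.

27.7 °C

8.97 °C + 6.9 °C = 15.87 °C; the sum is limited to 1 decimal place (3 s.f.).
Carrying full precision, 15.87 ÷ 0.573 = 27.6963350785… °C; 0.573 has 3 s.f., so the result keeps min(3, 3) = 3 s.f.
Rounded to 3 significant figures: 27.7 °C.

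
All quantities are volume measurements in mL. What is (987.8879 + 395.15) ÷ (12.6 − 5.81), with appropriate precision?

2.0 × 10^2

987.8879 + 395.15 = 1383.0379, limited to 2 d.p. → 6 s.f.; 12.6 − 5.81 = 6.79, limited to 1 d.p. → 2 s.f.
Carrying full precision, 1383.0379 ÷ 6.79 = 203.687466863…; keep min(6, 2) = 2 s.f.
Rounded to 2 significant figures: 2.0 × 10^2.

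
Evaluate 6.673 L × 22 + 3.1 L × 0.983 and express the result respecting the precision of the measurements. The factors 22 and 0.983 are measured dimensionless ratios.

1.5 × 10^2 L

6.673 × 22 = 146.806 → 1.5 × 10^2 L (2 s.f., last digit at the 10^1 place).
3.1 × 0.983 = 3.0473 → 3.0 L (2 s.f., last digit at the 10^-1 place).
Sum: 149.8533 L; keep the coarser place, 10^1.
Result: 1.5 × 10^2 L.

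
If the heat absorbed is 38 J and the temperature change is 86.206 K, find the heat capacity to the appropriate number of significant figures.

4.4 × 10⁻¹ J/K

heat capacity = 38 J ÷ 86.206 K = 0.440804584368… J/K.
38 has 2 significant figures; 86.206 has 5.
Division/multiplication keeps the fewest: 2 significant figures.
Rounded: 4.4 × 10⁻¹ J/K.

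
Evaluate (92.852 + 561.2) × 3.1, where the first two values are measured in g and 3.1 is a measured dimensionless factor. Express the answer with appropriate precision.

92.852 g + 561.2 g = 654.052 g; the sum is limited to 1 decimal place (4 s.f.).
Carrying full precision, 654.052 × 3.1 = 2027.5612 g; 3.1 has 2 s.f., so the result keeps min(4, 2) = 2 s.f.
Rounded to 2 significant figures: 2.0 × 10^3 g.

2.0 × 10^3 g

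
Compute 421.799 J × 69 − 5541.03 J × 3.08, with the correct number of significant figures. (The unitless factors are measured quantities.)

421.799 × 69 = 29104.131 → 2.9 × 10^4 J (2 s.f., last digit at the 10^3 place).
5541.03 × 3.08 = 17066.3724 → 1.71 × 10^4 J (3 s.f., last digit at the 10^2 place).
Difference: 12037.7586 J; keep the coarser place, 10^3.
Result: 1.2 × 10^4 J.

1.2 × 10^4 J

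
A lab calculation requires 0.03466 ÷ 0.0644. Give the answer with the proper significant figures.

0.538

0.03466 ÷ 0.0644 = 0.538198757764…
Multiplication/division keeps the fewest significant figures: 0.03466 → 4 s.f., 0.0644 → 3 s.f.; limit is 3.
Rounded to 3 significant figures: 0.538.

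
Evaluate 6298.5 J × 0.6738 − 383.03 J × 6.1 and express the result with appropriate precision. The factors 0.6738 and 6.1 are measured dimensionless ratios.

1.9 × 10^3 J

6298.5 × 0.6738 = 4243.9293 → 4244 J (4 s.f., last digit at the 10^0 place).
383.03 × 6.1 = 2336.483 → 2.3 × 10^3 J (2 s.f., last digit at the 10^2 place).
Difference: 1907.4463 J; keep the coarser place, 10^2.
Result: 1.9 × 10^3 J.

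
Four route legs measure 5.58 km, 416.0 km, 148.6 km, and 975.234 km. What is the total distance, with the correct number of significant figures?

1545.4 km

5.58 km + 416.0 km + 148.6 km + 975.234 km = 1545.414 km.
Addition/subtraction keeps the fewest decimal places: 5.58 → 2 decimal places, 416.0 → 1 decimal place, 148.6 → 1 decimal place, 975.234 → 3 decimal places; limit is 1.
Rounded to 1 decimal place: 1545.4 km.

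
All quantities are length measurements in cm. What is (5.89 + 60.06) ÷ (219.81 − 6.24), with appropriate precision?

5.89 + 60.06 = 65.95, limited to 2 d.p. → 4 s.f.; 219.81 − 6.24 = 213.57, limited to 2 d.p. → 5 s.f.
Carrying full precision, 65.95 ÷ 213.57 = 0.308798052161…; keep min(4, 5) = 4 s.f.
Rounded to 4 significant figures: 0.3088.

0.3088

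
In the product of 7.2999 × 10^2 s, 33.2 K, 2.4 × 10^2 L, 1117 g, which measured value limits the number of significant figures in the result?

7.2999 × 10^2 s → 5 s.f.; 33.2 K → 3 s.f.; 2.4 × 10^2 L → 2 s.f.; 1117 g → 4 s.f.
The fewest is 2 significant figures, from 2.4 × 10^2 L.

2.4 × 10^2 L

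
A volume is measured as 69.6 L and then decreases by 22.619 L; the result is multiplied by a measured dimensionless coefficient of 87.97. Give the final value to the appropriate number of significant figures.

69.6 L − 22.619 L = 46.981 L; the difference is limited to 1 decimal place (3 s.f.).
Carrying full precision, 46.981 × 87.97 = 4132.91857 L; 87.97 has 4 s.f., so the result keeps min(3, 4) = 3 s.f.
Rounded to 3 significant figures: 4.13 × 10^3 L.

4.13 × 10^3 L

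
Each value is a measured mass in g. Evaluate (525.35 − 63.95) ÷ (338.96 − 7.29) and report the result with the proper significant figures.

1.3911

525.35 − 63.95 = 461.40, limited to 2 d.p. → 5 s.f.; 338.96 − 7.29 = 331.67, limited to 2 d.p. → 5 s.f.
Carrying full precision, 461.40 ÷ 331.67 = 1.39114179757…; keep min(5, 5) = 5 s.f.
Rounded to 5 significant figures: 1.3911.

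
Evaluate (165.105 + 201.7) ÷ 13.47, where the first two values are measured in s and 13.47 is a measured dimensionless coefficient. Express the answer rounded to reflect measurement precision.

165.105 s + 201.7 s = 366.805 s; the sum is limited to 1 decimal place (4 s.f.).
Carrying full precision, 366.805 ÷ 13.47 = 27.2312546399… s; 13.47 has 4 s.f., so the result keeps min(4, 4) = 4 s.f.
Rounded to 4 significant figures: 27.23 s.

27.23 s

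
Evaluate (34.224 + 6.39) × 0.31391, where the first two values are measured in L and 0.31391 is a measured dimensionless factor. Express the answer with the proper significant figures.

12.75 L

34.224 L + 6.39 L = 40.614 L; the sum is limited to 2 decimal places (4 s.f.).
Carrying full precision, 40.614 × 0.31391 = 12.74914074 L; 0.31391 has 5 s.f., so the result keeps min(4, 5) = 4 s.f.
Rounded to 4 significant figures: 12.75 L.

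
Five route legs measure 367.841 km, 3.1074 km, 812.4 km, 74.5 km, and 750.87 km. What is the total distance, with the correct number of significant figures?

2008.7 km

367.841 km + 3.1074 km + 812.4 km + 74.5 km + 750.87 km = 2008.7184 km.
Addition/subtraction keeps the fewest decimal places: 367.841 → 3 decimal places, 3.1074 → 4 decimal places, 812.4 → 1 decimal place, 74.5 → 1 decimal place, 750.87 → 2 decimal places; limit is 1.
Rounded to 1 decimal place: 2008.7 km.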